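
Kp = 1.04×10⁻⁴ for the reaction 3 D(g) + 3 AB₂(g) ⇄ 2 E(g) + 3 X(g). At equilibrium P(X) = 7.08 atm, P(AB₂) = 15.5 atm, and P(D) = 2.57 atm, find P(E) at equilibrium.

P(E) = 0.136 atm

At equilibrium, Kp = P(E)²·P(X)³ / (P(D)³·P(AB₂)³) = 1.04×10⁻⁴.
(P(E))²·(7.08)³ / ((2.57)³·(15.5)³) = 1.04×10⁻⁴
P(E)² = 0.0185 ⇒ P(E) = 0.136 atm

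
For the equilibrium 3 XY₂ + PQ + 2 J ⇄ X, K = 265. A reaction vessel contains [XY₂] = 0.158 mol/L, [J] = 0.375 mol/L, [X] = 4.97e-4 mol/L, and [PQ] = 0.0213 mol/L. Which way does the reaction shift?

Q = [X] / ([XY₂]³·[PQ]·[J]²) = (4.97e-4) / ((0.158)³·(0.0213)·(0.375)²) = 42.1
Q = 42.1 < K = 265, so the forward reaction proceeds.

to the right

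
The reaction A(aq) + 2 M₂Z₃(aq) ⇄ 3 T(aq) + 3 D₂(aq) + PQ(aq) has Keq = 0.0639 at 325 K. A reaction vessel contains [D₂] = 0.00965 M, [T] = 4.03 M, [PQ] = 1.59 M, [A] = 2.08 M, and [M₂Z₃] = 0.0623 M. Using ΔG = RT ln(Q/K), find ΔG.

ΔG = -4.61 kJ/mol

Q = [T]³·[D₂]³·[PQ] / ([A]·[M₂Z₃]²) = (4.03)³·(0.00965)³·(1.59) / ((2.08)·(0.0623)²) = 0.0116
ΔG = RT ln(Q/Keq) = (8.314 J mol⁻¹ K⁻¹)(325 K) × ln(0.0116/0.0639)
   = (2.702 kJ/mol)(-1.706) = -4.61 kJ/mol
ΔG < 0, so the forward reaction is spontaneous (proceeds forward).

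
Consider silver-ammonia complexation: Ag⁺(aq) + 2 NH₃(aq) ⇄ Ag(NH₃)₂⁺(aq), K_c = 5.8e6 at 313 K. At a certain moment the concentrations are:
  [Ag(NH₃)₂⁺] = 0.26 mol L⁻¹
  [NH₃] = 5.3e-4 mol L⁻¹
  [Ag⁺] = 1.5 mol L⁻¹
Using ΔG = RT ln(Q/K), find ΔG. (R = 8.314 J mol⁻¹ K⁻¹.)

Q_c = [Ag(NH₃)₂⁺] / ([Ag⁺]·[NH₃]²) = (0.26) / ((1.5)·(5.3e-4)²) = 6.17e5
ΔG = RT ln(Q_c/K_c) = (8.314 J mol⁻¹ K⁻¹)(313 K) × ln(6.17e5/5.8e6)
   = (2.602 kJ/mol)(-2.241) = -5.83 kJ/mol
ΔG < 0, so the forward reaction is spontaneous (proceeds forward).

ΔG = -5.83 kJ/mol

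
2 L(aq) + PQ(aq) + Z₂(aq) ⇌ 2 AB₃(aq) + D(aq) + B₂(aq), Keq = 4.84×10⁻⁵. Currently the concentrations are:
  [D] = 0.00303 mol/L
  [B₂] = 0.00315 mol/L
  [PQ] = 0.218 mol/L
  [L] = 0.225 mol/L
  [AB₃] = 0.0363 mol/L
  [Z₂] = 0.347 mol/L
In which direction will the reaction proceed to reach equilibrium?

Q = [AB₃]²·[D]·[B₂] / ([L]²·[PQ]·[Z₂]) = (0.0363)²·(0.00303)·(0.00315) / ((0.225)²·(0.218)·(0.347)) = 3.28×10⁻⁶
Q = 3.28×10⁻⁶ < Keq = 4.84×10⁻⁵, so the forward reaction proceeds.

in the forward direction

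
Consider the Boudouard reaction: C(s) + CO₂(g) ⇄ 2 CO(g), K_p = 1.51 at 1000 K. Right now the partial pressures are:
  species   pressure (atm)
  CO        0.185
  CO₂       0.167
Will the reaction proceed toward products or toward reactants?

forward (toward products)

(C is a pure solid — omitted from Q_p.)
Q_p = P(CO)² / P(CO₂) = (0.185)² / (0.167) = 0.205
Q_p = 0.205 < K_p = 1.51, so the forward reaction proceeds.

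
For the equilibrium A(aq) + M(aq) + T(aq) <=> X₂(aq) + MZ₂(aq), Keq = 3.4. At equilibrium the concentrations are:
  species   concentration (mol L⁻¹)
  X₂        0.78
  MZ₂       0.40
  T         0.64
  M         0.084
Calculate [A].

At equilibrium, Keq = [X₂]·[MZ₂] / ([A]·[M]·[T]) = 3.4.
(0.78)·(0.40) / (([A])·(0.084)·(0.64)) = 3.4
[A] = 1.71 = 1.7 mol L⁻¹

[A] = 1.7 mol L⁻¹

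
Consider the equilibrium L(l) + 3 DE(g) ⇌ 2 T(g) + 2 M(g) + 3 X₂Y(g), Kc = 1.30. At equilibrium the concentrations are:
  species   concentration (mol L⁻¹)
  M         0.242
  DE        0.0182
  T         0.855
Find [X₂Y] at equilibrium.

[X₂Y] = 0.0568 mol L⁻¹

(L is a pure liquid — omitted from Kc.)
At equilibrium, Kc = [T]²·[M]²·[X₂Y]³ / [DE]³ = 1.30.
(0.855)²·(0.242)²·([X₂Y])³ / (0.0182)³ = 1.30
[X₂Y]³ = 1.83e-4 ⇒ [X₂Y] = 0.0568 mol L⁻¹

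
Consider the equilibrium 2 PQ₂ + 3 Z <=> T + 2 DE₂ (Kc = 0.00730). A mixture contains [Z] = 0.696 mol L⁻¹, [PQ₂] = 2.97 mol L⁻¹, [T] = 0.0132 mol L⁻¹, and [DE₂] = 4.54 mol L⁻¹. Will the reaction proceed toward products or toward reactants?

to the left

Qc = [T]·[DE₂]² / ([PQ₂]²·[Z]³) = (0.0132)·(4.54)² / ((2.97)²·(0.696)³) = 0.0915
Qc = 0.0915 > Kc = 0.00730, so the reverse reaction proceeds.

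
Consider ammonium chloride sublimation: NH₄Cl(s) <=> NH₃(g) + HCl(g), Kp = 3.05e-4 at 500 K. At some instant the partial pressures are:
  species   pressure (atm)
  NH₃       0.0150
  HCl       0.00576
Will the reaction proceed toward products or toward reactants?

to the right

(NH₄Cl is a pure solid — omitted from Qp.)
Qp = P(NH₃)·P(HCl) = (0.0150)·(0.00576) = 8.64e-5
Qp = 8.64e-5 < Kp = 3.05e-4, so the forward reaction proceeds.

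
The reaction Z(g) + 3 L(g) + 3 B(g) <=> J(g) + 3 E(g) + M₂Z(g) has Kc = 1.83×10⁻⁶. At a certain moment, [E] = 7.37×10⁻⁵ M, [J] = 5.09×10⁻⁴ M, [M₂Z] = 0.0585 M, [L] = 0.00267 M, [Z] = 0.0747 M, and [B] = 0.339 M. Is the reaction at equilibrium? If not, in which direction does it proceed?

Qc = [J]·[E]³·[M₂Z] / ([Z]·[L]³·[B]³) = (5.09×10⁻⁴)·(7.37×10⁻⁵)³·(0.0585) / ((0.0747)·(0.00267)³·(0.339)³) = 2.15×10⁻⁷
Qc = 2.15×10⁻⁷ < Kc = 1.83×10⁻⁶, so the forward reaction proceeds.

in the forward direction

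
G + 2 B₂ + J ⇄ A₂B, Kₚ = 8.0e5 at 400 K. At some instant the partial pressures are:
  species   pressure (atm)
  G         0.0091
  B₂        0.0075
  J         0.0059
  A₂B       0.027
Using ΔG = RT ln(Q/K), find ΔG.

ΔG = 8.03 kJ/mol

Qₚ = P(A₂B) / (P(G)·P(B₂)²·P(J)) = (0.027) / ((0.0091)·(0.0075)²·(0.0059)) = 8.94e6
ΔG = RT ln(Qₚ/Kₚ) = (8.314 J mol⁻¹ K⁻¹)(400 K) × ln(8.94e6/8.0e5)
   = (3.326 kJ/mol)(2.414) = 8.03 kJ/mol
ΔG > 0, so the forward reaction is non-spontaneous (proceeds in reverse).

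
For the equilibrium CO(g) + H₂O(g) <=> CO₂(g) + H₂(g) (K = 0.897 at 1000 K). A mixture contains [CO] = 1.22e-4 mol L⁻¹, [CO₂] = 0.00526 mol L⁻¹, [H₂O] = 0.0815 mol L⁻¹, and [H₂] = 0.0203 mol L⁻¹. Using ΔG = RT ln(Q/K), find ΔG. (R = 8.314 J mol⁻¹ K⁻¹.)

ΔG = 20.6 kJ/mol

Q = [CO₂]·[H₂] / ([CO]·[H₂O]) = (0.00526)·(0.0203) / ((1.22e-4)·(0.0815)) = 10.7
ΔG = RT ln(Q/K) = (8.314 J mol⁻¹ K⁻¹)(1000 K) × ln(10.7/0.897)
   = (8.314 kJ/mol)(2.479) = 20.6 kJ/mol
ΔG > 0, so the forward reaction is non-spontaneous (proceeds in reverse).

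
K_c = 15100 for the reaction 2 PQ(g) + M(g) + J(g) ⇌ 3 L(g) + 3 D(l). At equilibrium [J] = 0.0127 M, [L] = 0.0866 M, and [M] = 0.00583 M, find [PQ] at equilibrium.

(D is a pure liquid — omitted from K_c.)
At equilibrium, K_c = [L]³ / ([PQ]²·[M]·[J]) = 15100.
(0.0866)³ / (([PQ])²·(0.00583)·(0.0127)) = 15100
[PQ]² = 5.81e-4 ⇒ [PQ] = 0.0241 M

[PQ] = 0.0241 M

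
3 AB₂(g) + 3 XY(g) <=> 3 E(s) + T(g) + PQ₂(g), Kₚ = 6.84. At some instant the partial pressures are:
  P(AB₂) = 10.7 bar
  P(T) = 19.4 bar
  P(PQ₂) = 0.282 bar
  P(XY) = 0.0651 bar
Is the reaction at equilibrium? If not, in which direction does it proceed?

reverse (toward reactants)

(E is a pure solid — omitted from Qₚ.)
Qₚ = P(T)·P(PQ₂) / (P(AB₂)³·P(XY)³) = (19.4)·(0.282) / ((10.7)³·(0.0651)³) = 16.2
Qₚ = 16.2 > Kₚ = 6.84, so the reverse reaction proceeds.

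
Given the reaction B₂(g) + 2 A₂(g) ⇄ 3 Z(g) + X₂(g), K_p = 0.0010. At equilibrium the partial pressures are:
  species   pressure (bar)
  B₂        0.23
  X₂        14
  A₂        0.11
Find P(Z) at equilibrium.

At equilibrium, K_p = P(Z)³·P(X₂) / (P(B₂)·P(A₂)²) = 0.0010.
(P(Z))³·(14) / ((0.23)·(0.11)²) = 0.0010
P(Z)³ = 1.99×10⁻⁷ ⇒ P(Z) = 0.0058 bar

P(Z) = 0.0058 bar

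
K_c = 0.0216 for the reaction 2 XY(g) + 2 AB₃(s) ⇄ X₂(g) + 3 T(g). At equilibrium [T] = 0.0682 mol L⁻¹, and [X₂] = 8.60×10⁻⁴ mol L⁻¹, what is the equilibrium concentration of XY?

[XY] = 0.00355 mol L⁻¹

(AB₃ is a pure solid — omitted from K_c.)
At equilibrium, K_c = [X₂]·[T]³ / [XY]² = 0.0216.
(8.60×10⁻⁴)·(0.0682)³ / ([XY])² = 0.0216
[XY]² = 1.26×10⁻⁵ ⇒ [XY] = 0.00355 mol L⁻¹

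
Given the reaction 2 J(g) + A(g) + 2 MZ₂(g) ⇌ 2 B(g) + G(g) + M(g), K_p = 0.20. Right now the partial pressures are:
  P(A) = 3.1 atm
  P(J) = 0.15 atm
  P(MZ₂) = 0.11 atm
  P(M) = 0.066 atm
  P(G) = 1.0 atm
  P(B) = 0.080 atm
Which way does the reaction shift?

Q_p = P(B)²·P(G)·P(M) / (P(J)²·P(A)·P(MZ₂)²) = (0.080)²·(1.0)·(0.066) / ((0.15)²·(3.1)·(0.11)²) = 0.50
Q_p = 0.50 > K_p = 0.20, so the reverse reaction proceeds.

reverse (toward reactants)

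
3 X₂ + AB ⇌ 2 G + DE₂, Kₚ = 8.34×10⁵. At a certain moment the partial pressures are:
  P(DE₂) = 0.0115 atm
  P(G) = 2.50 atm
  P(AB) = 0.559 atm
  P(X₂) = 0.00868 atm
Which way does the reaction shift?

to the right

Qₚ = P(G)²·P(DE₂) / (P(X₂)³·P(AB)) = (2.50)²·(0.0115) / ((0.00868)³·(0.559)) = 1.97×10⁵
Qₚ = 1.97×10⁵ < Kₚ = 8.34×10⁵, so the forward reaction proceeds.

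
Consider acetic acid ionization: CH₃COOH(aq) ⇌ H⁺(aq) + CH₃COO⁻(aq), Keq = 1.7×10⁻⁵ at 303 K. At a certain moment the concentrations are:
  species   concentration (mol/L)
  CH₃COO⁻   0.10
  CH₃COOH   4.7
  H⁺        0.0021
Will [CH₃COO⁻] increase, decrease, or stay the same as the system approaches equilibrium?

decrease

Q = [H⁺]·[CH₃COO⁻] / [CH₃COOH] = (0.0021)·(0.10) / (4.7) = 4.5×10⁻⁵
Q = 4.5×10⁻⁵ > Keq = 1.7×10⁻⁵: net reverse reaction.
CH₃COO⁻ is a product, so it decreases.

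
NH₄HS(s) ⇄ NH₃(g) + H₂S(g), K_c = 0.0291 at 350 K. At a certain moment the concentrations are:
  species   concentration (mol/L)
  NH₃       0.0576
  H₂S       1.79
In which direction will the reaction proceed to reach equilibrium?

reverse (toward reactants)

(NH₄HS is a pure solid — omitted from Q_c.)
Q_c = [NH₃]·[H₂S] = (0.0576)·(1.79) = 0.103
Q_c = 0.103 > K_c = 0.0291, so the reverse reaction proceeds.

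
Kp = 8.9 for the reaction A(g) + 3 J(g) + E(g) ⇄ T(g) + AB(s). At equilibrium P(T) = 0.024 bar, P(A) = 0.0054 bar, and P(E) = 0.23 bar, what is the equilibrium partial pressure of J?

(AB is a pure solid — omitted from Kp.)
At equilibrium, Kp = P(T) / (P(A)·P(J)³·P(E)) = 8.9.
(0.024) / ((0.0054)·(P(J))³·(0.23)) = 8.9
P(J)³ = 2.17 ⇒ P(J) = 1.3 bar

P(J) = 1.3 bar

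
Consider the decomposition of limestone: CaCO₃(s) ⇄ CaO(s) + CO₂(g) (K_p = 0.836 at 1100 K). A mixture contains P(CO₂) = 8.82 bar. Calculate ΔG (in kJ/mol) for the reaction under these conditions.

ΔG = 21.5 kJ/mol

(CaCO₃, CaO are pure solids — omitted from Q_p.)
Q_p = P(CO₂) = 8.82
ΔG = RT ln(Q_p/K_p) = (8.314 J mol⁻¹ K⁻¹)(1100 K) × ln(8.82/0.836)
   = (9.145 kJ/mol)(2.356) = 21.5 kJ/mol
ΔG > 0, so the forward reaction is non-spontaneous (proceeds in reverse).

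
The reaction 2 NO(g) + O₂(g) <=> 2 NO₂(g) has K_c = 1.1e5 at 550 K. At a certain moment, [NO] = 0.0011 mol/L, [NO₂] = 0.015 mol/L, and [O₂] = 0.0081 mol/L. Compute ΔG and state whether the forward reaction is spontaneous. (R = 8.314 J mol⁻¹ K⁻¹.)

ΔG = -7.16 kJ/mol; the forward reaction is spontaneous

Q_c = [NO₂]² / ([NO]²·[O₂]) = (0.015)² / ((0.0011)²·(0.0081)) = 23000
ΔG = RT ln(Q_c/K_c) = (8.314 J mol⁻¹ K⁻¹)(550 K) × ln(23000/1.1e5)
   = (4.573 kJ/mol)(-1.565) = -7.16 kJ/mol
ΔG < 0, so the forward reaction is spontaneous (proceeds forward).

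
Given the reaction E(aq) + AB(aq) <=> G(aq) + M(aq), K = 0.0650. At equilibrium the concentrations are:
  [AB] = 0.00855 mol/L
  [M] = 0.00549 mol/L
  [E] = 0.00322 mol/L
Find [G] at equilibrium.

[G] = 3.26×10⁻⁴ mol/L

At equilibrium, K = [G]·[M] / ([E]·[AB]) = 0.0650.
([G])·(0.00549) / ((0.00322)·(0.00855)) = 0.0650
[G] = 3.26×10⁻⁴ mol/L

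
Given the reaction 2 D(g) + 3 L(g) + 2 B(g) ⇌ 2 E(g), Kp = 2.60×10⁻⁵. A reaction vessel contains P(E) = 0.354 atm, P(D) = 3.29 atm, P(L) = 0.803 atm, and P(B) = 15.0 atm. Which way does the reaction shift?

to the left

Qp = P(E)² / (P(D)²·P(L)³·P(B)²) = (0.354)² / ((3.29)²·(0.803)³·(15.0)²) = 9.94×10⁻⁵
Qp = 9.94×10⁻⁵ > Kp = 2.60×10⁻⁵, so the reverse reaction proceeds.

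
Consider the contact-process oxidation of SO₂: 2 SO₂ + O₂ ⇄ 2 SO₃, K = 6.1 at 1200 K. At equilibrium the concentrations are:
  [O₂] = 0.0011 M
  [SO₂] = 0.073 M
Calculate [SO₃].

[SO₃] = 0.0060 M

At equilibrium, K = [SO₃]² / ([SO₂]²·[O₂]) = 6.1.
([SO₃])² / ((0.073)²·(0.0011)) = 6.1
[SO₃]² = 3.58e-5 ⇒ [SO₃] = 0.0060 M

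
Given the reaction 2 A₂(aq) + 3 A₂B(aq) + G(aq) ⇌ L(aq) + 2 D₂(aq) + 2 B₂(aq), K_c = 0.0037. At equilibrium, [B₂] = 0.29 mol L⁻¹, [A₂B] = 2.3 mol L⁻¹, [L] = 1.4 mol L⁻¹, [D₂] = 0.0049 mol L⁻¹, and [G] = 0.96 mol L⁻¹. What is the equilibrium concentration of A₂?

At equilibrium, K_c = [L]·[D₂]²·[B₂]² / ([A₂]²·[A₂B]³·[G]) = 0.0037.
(1.4)·(0.0049)²·(0.29)² / (([A₂])²·(2.3)³·(0.96)) = 0.0037
[A₂]² = 6.54×10⁻⁵ ⇒ [A₂] = 0.0081 mol L⁻¹

[A₂] = 0.0081 mol L⁻¹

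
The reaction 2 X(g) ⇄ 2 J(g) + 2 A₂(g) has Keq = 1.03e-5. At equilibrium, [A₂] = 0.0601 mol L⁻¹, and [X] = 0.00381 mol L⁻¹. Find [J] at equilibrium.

At equilibrium, Keq = [J]²·[A₂]² / [X]² = 1.03e-5.
([J])²·(0.0601)² / (0.00381)² = 1.03e-5
[J]² = 4.14e-8 ⇒ [J] = 2.03e-4 mol L⁻¹

[J] = 2.03e-4 mol L⁻¹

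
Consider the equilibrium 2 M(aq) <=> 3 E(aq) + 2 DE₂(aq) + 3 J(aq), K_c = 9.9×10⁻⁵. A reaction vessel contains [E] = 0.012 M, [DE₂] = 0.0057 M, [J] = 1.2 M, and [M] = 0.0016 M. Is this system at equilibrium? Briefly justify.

Q_c = [E]³·[DE₂]²·[J]³ / [M]² = (0.012)³·(0.0057)²·(1.2)³ / (0.0016)² = 3.8×10⁻⁵
Q_c = 3.8×10⁻⁵ < K_c = 9.9×10⁻⁵: net forward reaction.

no; Q < K, reaction proceeds forward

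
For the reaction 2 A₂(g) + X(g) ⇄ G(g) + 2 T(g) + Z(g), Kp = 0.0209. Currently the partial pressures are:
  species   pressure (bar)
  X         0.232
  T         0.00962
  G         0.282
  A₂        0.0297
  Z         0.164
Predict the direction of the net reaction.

Qp = P(G)·P(T)²·P(Z) / (P(A₂)²·P(X)) = (0.282)·(0.00962)²·(0.164) / ((0.0297)²·(0.232)) = 0.0209
Qp = 0.0209 = Kp, so the system is already at equilibrium.

no net change (already at equilibrium)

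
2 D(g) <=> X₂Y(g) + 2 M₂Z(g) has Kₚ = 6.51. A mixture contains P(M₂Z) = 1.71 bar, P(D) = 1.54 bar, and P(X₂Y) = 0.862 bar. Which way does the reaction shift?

Qₚ = P(X₂Y)·P(M₂Z)² / P(D)² = (0.862)·(1.71)² / (1.54)² = 1.06
Qₚ = 1.06 < Kₚ = 6.51, so the forward reaction proceeds.

to the right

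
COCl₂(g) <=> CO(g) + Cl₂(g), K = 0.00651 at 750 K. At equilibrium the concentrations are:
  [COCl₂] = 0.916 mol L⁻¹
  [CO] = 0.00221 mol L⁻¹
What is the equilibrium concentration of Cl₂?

At equilibrium, K = [CO]·[Cl₂] / [COCl₂] = 0.00651.
(0.00221)·([Cl₂]) / (0.916) = 0.00651
[Cl₂] = 2.70 mol L⁻¹

[Cl₂] = 2.70 mol L⁻¹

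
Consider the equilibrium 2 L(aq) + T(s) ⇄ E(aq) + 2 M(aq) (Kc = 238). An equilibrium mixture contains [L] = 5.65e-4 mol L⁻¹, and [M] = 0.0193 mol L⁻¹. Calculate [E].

[E] = 0.204 mol L⁻¹

(T is a pure solid — omitted from Kc.)
At equilibrium, Kc = [E]·[M]² / [L]² = 238.
([E])·(0.0193)² / (5.65e-4)² = 238
[E] = 0.204 mol L⁻¹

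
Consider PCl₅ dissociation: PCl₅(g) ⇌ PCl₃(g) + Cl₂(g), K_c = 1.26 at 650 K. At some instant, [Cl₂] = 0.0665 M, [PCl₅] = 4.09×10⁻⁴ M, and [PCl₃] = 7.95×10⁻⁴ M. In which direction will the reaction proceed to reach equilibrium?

Q_c = [PCl₃]·[Cl₂] / [PCl₅] = (7.95×10⁻⁴)·(0.0665) / (4.09×10⁻⁴) = 0.129
Q_c = 0.129 < K_c = 1.26, so the forward reaction proceeds.

in the forward direction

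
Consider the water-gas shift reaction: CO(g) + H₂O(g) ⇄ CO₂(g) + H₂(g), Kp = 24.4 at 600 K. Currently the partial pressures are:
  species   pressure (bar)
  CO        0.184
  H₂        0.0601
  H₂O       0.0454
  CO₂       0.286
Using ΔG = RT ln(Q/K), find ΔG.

Qp = P(CO₂)·P(H₂) / (P(CO)·P(H₂O)) = (0.286)·(0.0601) / ((0.184)·(0.0454)) = 2.06
ΔG = RT ln(Qp/Kp) = (8.314 J mol⁻¹ K⁻¹)(600 K) × ln(2.06/24.4)
   = (4.988 kJ/mol)(-2.472) = -12.3 kJ/mol
ΔG < 0, so the forward reaction is spontaneous (proceeds forward).

ΔG = -12.3 kJ/mol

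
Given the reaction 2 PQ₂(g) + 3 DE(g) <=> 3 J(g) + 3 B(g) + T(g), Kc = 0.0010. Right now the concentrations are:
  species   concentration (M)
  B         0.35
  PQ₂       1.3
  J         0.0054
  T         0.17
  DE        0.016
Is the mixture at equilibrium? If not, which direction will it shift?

no; Q < K, reaction proceeds forward

Qc = [J]³·[B]³·[T] / ([PQ₂]²·[DE]³) = (0.0054)³·(0.35)³·(0.17) / ((1.3)²·(0.016)³) = 1.7×10⁻⁴
Qc = 1.7×10⁻⁴ < Kc = 0.0010: net forward reaction.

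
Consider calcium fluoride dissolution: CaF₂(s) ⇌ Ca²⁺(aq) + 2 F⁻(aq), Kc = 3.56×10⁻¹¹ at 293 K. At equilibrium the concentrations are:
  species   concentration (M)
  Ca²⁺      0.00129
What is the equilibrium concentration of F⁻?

[F⁻] = 1.66×10⁻⁴ M

(CaF₂ is a pure solid — omitted from Kc.)
At equilibrium, Kc = [Ca²⁺]·[F⁻]² = 3.56×10⁻¹¹.
(0.00129)·([F⁻])² = 3.56×10⁻¹¹
[F⁻]² = 2.76×10⁻⁸ ⇒ [F⁻] = 1.66×10⁻⁴ M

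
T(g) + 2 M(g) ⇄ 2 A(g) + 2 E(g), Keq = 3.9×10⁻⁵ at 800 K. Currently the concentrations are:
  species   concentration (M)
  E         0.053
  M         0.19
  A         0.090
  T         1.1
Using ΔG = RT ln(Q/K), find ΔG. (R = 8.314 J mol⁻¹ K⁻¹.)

ΔG = 17.9 kJ/mol

Q = [A]²·[E]² / ([T]·[M]²) = (0.090)²·(0.053)² / ((1.1)·(0.19)²) = 5.73×10⁻⁴
ΔG = RT ln(Q/Keq) = (8.314 J mol⁻¹ K⁻¹)(800 K) × ln(5.73×10⁻⁴/3.9×10⁻⁵)
   = (6.651 kJ/mol)(2.687) = 17.9 kJ/mol
ΔG > 0, so the forward reaction is non-spontaneous (proceeds in reverse).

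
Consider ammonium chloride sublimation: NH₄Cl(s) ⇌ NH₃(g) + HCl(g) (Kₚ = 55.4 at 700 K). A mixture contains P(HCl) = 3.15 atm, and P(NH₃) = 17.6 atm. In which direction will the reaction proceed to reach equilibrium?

(NH₄Cl is a pure solid — omitted from Qₚ.)
Qₚ = P(NH₃)·P(HCl) = (17.6)·(3.15) = 55.4
Qₚ = 55.4 = Kₚ, so the system is already at equilibrium.

no net change (already at equilibrium)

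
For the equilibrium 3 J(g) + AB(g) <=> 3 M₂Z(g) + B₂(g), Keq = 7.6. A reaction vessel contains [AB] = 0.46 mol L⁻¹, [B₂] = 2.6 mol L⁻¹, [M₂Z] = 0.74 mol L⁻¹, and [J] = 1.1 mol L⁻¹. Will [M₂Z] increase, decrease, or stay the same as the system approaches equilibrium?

Q = [M₂Z]³·[B₂] / ([J]³·[AB]) = (0.74)³·(2.6) / ((1.1)³·(0.46)) = 1.7
Q = 1.7 < Keq = 7.6: net forward reaction.
M₂Z is a product, so it increases.

increase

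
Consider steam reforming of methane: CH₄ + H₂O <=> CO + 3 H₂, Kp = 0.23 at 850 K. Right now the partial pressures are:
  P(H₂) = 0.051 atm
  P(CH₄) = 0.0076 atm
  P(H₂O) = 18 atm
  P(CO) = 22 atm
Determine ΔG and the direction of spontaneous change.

ΔG = -16.8 kJ/mol; the forward reaction is spontaneous

Qp = P(CO)·P(H₂)³ / (P(CH₄)·P(H₂O)) = (22)·(0.051)³ / ((0.0076)·(18)) = 0.0213
ΔG = RT ln(Qp/Kp) = (8.314 J mol⁻¹ K⁻¹)(850 K) × ln(0.0213/0.23)
   = (7.067 kJ/mol)(-2.379) = -16.8 kJ/mol
ΔG < 0, so the forward reaction is spontaneous (proceeds forward).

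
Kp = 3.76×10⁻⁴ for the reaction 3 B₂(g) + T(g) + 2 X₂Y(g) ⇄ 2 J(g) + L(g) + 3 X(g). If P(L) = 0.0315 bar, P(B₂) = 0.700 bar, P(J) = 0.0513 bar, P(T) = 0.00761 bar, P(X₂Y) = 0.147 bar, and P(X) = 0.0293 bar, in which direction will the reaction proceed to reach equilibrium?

to the right

Qp = P(J)²·P(L)·P(X)³ / (P(B₂)³·P(T)·P(X₂Y)²) = (0.0513)²·(0.0315)·(0.0293)³ / ((0.700)³·(0.00761)·(0.147)²) = 3.70×10⁻⁵
Qp = 3.70×10⁻⁵ < Kp = 3.76×10⁻⁴, so the forward reaction proceeds.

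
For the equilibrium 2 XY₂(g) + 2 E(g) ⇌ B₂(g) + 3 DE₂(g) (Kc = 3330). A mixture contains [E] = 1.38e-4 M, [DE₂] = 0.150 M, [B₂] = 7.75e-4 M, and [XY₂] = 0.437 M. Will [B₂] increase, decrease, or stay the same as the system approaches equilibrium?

increase

Qc = [B₂]·[DE₂]³ / ([XY₂]²·[E]²) = (7.75e-4)·(0.150)³ / ((0.437)²·(1.38e-4)²) = 719
Qc = 719 < Kc = 3330: net forward reaction.
B₂ is a product, so it increases.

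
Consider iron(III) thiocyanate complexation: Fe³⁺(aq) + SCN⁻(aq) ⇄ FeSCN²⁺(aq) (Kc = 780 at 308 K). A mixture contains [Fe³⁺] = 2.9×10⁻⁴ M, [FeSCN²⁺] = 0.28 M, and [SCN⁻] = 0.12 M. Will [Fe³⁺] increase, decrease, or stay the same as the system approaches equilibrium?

increase

Qc = [FeSCN²⁺] / ([Fe³⁺]·[SCN⁻]) = (0.28) / ((2.9×10⁻⁴)·(0.12)) = 8000
Qc = 8000 > Kc = 780: net reverse reaction.
Fe³⁺ is a reactant, so it increases.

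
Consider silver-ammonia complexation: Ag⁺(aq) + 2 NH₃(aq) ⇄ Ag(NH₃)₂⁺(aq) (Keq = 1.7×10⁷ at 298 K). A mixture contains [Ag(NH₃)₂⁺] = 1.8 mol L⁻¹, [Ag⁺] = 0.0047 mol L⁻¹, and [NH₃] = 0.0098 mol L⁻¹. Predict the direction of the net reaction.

to the right

Q = [Ag(NH₃)₂⁺] / ([Ag⁺]·[NH₃]²) = (1.8) / ((0.0047)·(0.0098)²) = 4.0×10⁶
Q = 4.0×10⁶ < Keq = 1.7×10⁷, so the forward reaction proceeds.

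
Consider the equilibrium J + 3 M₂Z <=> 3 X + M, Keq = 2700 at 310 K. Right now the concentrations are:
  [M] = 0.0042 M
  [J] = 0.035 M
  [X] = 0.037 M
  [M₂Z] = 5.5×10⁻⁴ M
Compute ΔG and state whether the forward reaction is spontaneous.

ΔG = 6.71 kJ/mol; the forward reaction is non-spontaneous

Q = [X]³·[M] / ([J]·[M₂Z]³) = (0.037)³·(0.0042) / ((0.035)·(5.5×10⁻⁴)³) = 36500
ΔG = RT ln(Q/Keq) = (8.314 J mol⁻¹ K⁻¹)(310 K) × ln(36500/2700)
   = (2.577 kJ/mol)(2.604) = 6.71 kJ/mol
ΔG > 0, so the forward reaction is non-spontaneous (proceeds in reverse).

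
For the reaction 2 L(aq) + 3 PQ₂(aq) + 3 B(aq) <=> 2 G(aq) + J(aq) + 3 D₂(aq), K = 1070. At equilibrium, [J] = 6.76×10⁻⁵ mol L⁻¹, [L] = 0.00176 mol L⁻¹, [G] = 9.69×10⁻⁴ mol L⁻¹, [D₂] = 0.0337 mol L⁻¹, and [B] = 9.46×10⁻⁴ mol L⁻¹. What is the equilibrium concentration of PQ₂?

[PQ₂] = 0.0953 mol L⁻¹

At equilibrium, K = [G]²·[J]·[D₂]³ / ([L]²·[PQ₂]³·[B]³) = 1070.
(9.69×10⁻⁴)²·(6.76×10⁻⁵)·(0.0337)³ / ((0.00176)²·([PQ₂])³·(9.46×10⁻⁴)³) = 1070
[PQ₂]³ = 8.66×10⁻⁴ ⇒ [PQ₂] = 0.0953 mol L⁻¹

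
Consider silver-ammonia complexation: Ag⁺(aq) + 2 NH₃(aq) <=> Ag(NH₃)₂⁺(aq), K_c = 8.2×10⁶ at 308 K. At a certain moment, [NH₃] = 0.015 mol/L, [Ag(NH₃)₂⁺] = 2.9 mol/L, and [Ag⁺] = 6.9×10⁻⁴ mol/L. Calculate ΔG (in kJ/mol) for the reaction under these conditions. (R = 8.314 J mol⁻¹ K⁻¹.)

ΔG = 2.11 kJ/mol

Q_c = [Ag(NH₃)₂⁺] / ([Ag⁺]·[NH₃]²) = (2.9) / ((6.9×10⁻⁴)·(0.015)²) = 1.87×10⁷
ΔG = RT ln(Q_c/K_c) = (8.314 J mol⁻¹ K⁻¹)(308 K) × ln(1.87×10⁷/8.2×10⁶)
   = (2.561 kJ/mol)(0.8244) = 2.11 kJ/mol
ΔG > 0, so the forward reaction is non-spontaneous (proceeds in reverse).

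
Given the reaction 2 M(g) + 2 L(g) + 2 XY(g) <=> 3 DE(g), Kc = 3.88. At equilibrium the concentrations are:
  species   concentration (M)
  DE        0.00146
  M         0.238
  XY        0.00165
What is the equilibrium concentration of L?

[L] = 0.0721 M

At equilibrium, Kc = [DE]³ / ([M]²·[L]²·[XY]²) = 3.88.
(0.00146)³ / ((0.238)²·([L])²·(0.00165)²) = 3.88
[L]² = 0.00520 ⇒ [L] = 0.0721 M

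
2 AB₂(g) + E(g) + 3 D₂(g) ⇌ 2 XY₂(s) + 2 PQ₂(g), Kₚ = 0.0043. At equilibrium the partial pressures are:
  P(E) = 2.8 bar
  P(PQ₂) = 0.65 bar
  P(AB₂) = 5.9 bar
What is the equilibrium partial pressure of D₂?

P(D₂) = 1.0 bar

(XY₂ is a pure solid — omitted from Kₚ.)
At equilibrium, Kₚ = P(PQ₂)² / (P(AB₂)²·P(E)·P(D₂)³) = 0.0043.
(0.65)² / ((5.9)²·(2.8)·(P(D₂))³) = 0.0043
P(D₂)³ = 1.01 ⇒ P(D₂) = 1.0 bar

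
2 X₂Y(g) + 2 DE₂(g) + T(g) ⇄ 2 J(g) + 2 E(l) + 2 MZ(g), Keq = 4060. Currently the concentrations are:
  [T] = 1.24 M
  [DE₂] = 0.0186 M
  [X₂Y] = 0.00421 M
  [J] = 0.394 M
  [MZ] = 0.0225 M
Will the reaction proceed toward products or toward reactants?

(E is a pure liquid — omitted from Q.)
Q = [J]²·[MZ]² / ([X₂Y]²·[DE₂]²·[T]) = (0.394)²·(0.0225)² / ((0.00421)²·(0.0186)²·(1.24)) = 10300
Q = 10300 > Keq = 4060, so the reverse reaction proceeds.

reverse (toward reactants)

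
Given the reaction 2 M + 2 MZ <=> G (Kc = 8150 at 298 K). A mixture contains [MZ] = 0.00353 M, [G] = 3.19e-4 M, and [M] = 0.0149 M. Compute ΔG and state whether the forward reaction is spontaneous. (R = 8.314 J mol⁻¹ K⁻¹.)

ΔG = 6.56 kJ/mol; the forward reaction is non-spontaneous

Qc = [G] / ([M]²·[MZ]²) = (3.19e-4) / ((0.0149)²·(0.00353)²) = 1.15e5
ΔG = RT ln(Qc/Kc) = (8.314 J mol⁻¹ K⁻¹)(298 K) × ln(1.15e5/8150)
   = (2.478 kJ/mol)(2.647) = 6.56 kJ/mol
ΔG > 0, so the forward reaction is non-spontaneous (proceeds in reverse).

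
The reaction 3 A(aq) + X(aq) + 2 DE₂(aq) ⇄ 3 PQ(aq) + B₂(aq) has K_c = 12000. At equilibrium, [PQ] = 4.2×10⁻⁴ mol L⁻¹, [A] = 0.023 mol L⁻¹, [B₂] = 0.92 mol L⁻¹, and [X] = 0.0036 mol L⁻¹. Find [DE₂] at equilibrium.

[DE₂] = 3.6×10⁻⁴ mol L⁻¹

At equilibrium, K_c = [PQ]³·[B₂] / ([A]³·[X]·[DE₂]²) = 12000.
(4.2×10⁻⁴)³·(0.92) / ((0.023)³·(0.0036)·([DE₂])²) = 12000
[DE₂]² = 1.30×10⁻⁷ ⇒ [DE₂] = 3.6×10⁻⁴ mol L⁻¹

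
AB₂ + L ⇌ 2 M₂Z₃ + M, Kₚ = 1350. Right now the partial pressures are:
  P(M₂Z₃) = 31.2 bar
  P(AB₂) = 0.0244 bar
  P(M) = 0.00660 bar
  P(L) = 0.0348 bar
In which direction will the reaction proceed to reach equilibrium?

to the left

Qₚ = P(M₂Z₃)²·P(M) / (P(AB₂)·P(L)) = (31.2)²·(0.00660) / ((0.0244)·(0.0348)) = 7570
Qₚ = 7570 > Kₚ = 1350, so the reverse reaction proceeds.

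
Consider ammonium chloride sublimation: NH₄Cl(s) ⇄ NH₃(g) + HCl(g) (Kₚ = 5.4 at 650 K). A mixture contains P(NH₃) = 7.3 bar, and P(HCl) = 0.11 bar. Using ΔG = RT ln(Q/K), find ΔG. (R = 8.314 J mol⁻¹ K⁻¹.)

(NH₄Cl is a pure solid — omitted from Qₚ.)
Qₚ = P(NH₃)·P(HCl) = (7.3)·(0.11) = 0.803
ΔG = RT ln(Qₚ/Kₚ) = (8.314 J mol⁻¹ K⁻¹)(650 K) × ln(0.803/5.4)
   = (5.404 kJ/mol)(-1.906) = -10.3 kJ/mol
ΔG < 0, so the forward reaction is spontaneous (proceeds forward).

ΔG = -10.3 kJ/mol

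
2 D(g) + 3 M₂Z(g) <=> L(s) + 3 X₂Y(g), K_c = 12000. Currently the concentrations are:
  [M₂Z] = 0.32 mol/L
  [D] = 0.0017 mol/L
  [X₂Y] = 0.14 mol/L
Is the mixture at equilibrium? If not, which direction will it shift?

no; Q > K, reaction proceeds in reverse

(L is a pure solid — omitted from Q_c.)
Q_c = [X₂Y]³ / ([D]²·[M₂Z]³) = (0.14)³ / ((0.0017)²·(0.32)³) = 29000
Q_c = 29000 > K_c = 12000: net reverse reaction.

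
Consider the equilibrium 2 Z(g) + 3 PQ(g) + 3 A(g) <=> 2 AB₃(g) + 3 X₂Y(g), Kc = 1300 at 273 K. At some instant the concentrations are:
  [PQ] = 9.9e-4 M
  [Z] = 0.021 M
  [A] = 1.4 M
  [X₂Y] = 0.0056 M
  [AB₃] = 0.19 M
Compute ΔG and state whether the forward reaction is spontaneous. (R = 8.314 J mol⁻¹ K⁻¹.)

ΔG = 3.23 kJ/mol; the forward reaction is non-spontaneous

Qc = [AB₃]²·[X₂Y]³ / ([Z]²·[PQ]³·[A]³) = (0.19)²·(0.0056)³ / ((0.021)²·(9.9e-4)³·(1.4)³) = 5400
ΔG = RT ln(Qc/Kc) = (8.314 J mol⁻¹ K⁻¹)(273 K) × ln(5400/1300)
   = (2.270 kJ/mol)(1.424) = 3.23 kJ/mol
ΔG > 0, so the forward reaction is non-spontaneous (proceeds in reverse).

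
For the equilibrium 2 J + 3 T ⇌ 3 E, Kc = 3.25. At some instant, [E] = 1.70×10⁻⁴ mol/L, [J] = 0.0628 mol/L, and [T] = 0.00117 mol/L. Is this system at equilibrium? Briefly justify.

Qc = [E]³ / ([J]²·[T]³) = (1.70×10⁻⁴)³ / ((0.0628)²·(0.00117)³) = 0.778
Qc = 0.778 < Kc = 3.25: net forward reaction.

no; Q < K, reaction proceeds forward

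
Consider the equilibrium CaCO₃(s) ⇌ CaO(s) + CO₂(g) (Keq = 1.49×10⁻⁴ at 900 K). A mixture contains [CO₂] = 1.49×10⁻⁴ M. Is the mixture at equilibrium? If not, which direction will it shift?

(CaCO₃, CaO are pure solids — omitted from Q.)
Q = [CO₂] = 1.49×10⁻⁴
Q = 1.49×10⁻⁴ = Keq; the system is at equilibrium.

yes, at equilibrium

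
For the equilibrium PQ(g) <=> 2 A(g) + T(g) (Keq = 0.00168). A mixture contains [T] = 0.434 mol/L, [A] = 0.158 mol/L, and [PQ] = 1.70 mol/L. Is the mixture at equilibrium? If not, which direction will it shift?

no; Q > K, reaction proceeds in reverse

Q = [A]²·[T] / [PQ] = (0.158)²·(0.434) / (1.70) = 0.00637
Q = 0.00637 > Keq = 0.00168: net reverse reaction.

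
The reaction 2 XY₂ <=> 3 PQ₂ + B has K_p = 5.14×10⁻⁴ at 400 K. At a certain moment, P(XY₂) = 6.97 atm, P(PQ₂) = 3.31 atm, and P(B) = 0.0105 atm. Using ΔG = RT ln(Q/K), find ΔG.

Q_p = P(PQ₂)³·P(B) / P(XY₂)² = (3.31)³·(0.0105) / (6.97)² = 0.00784
ΔG = RT ln(Q_p/K_p) = (8.314 J mol⁻¹ K⁻¹)(400 K) × ln(0.00784/5.14×10⁻⁴)
   = (3.326 kJ/mol)(2.725) = 9.06 kJ/mol
ΔG > 0, so the forward reaction is non-spontaneous (proceeds in reverse).

ΔG = 9.06 kJ/mol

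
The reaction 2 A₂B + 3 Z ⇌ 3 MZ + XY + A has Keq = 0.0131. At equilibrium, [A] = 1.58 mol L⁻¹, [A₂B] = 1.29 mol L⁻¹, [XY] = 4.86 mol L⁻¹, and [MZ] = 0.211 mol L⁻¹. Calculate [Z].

At equilibrium, Keq = [MZ]³·[XY]·[A] / ([A₂B]²·[Z]³) = 0.0131.
(0.211)³·(4.86)·(1.58) / ((1.29)²·([Z])³) = 0.0131
[Z]³ = 3.31 ⇒ [Z] = 1.49 mol L⁻¹

[Z] = 1.49 mol L⁻¹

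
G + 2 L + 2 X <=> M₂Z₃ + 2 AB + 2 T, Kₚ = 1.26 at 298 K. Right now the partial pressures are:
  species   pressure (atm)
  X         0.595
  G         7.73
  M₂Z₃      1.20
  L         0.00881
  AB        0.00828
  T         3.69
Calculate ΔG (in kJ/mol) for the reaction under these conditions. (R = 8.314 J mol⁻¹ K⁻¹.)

Qₚ = P(M₂Z₃)·P(AB)²·P(T)² / (P(G)·P(L)²·P(X)²) = (1.20)·(0.00828)²·(3.69)² / ((7.73)·(0.00881)²·(0.595)²) = 5.27
ΔG = RT ln(Qₚ/Kₚ) = (8.314 J mol⁻¹ K⁻¹)(298 K) × ln(5.27/1.26)
   = (2.478 kJ/mol)(1.431) = 3.55 kJ/mol
ΔG > 0, so the forward reaction is non-spontaneous (proceeds in reverse).

ΔG = 3.55 kJ/mol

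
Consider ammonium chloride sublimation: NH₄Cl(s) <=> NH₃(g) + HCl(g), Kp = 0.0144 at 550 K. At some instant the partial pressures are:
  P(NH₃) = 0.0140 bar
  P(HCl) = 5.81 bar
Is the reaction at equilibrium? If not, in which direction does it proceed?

(NH₄Cl is a pure solid — omitted from Qp.)
Qp = P(NH₃)·P(HCl) = (0.0140)·(5.81) = 0.0813
Qp = 0.0813 > Kp = 0.0144, so the reverse reaction proceeds.

toward reactants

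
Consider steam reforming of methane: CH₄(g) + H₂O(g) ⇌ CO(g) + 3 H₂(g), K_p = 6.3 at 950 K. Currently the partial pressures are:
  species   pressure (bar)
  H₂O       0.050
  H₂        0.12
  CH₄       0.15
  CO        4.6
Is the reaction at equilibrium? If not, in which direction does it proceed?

Q_p = P(CO)·P(H₂)³ / (P(CH₄)·P(H₂O)) = (4.6)·(0.12)³ / ((0.15)·(0.050)) = 1.1
Q_p = 1.1 < K_p = 6.3, so the forward reaction proceeds.

toward products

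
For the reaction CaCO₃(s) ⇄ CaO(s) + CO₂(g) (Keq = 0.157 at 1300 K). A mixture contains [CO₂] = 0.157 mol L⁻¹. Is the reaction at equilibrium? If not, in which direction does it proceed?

no net change (already at equilibrium)

(CaCO₃, CaO are pure solids — omitted from Q.)
Q = [CO₂] = 0.157
Q = 0.157 = Keq, so the system is already at equilibrium.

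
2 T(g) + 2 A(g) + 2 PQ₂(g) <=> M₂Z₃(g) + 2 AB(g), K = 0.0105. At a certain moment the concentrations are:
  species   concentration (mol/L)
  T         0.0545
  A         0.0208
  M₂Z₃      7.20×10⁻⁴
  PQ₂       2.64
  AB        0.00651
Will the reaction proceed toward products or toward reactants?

Q = [M₂Z₃]·[AB]² / ([T]²·[A]²·[PQ₂]²) = (7.20×10⁻⁴)·(0.00651)² / ((0.0545)²·(0.0208)²·(2.64)²) = 0.00341
Q = 0.00341 < K = 0.0105, so the forward reaction proceeds.

forward (toward products)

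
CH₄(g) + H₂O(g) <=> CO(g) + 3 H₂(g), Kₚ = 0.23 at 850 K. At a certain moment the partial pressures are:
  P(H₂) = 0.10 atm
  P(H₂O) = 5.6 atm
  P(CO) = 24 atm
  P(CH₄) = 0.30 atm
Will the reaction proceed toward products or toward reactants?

Qₚ = P(CO)·P(H₂)³ / (P(CH₄)·P(H₂O)) = (24)·(0.10)³ / ((0.30)·(5.6)) = 0.014
Qₚ = 0.014 < Kₚ = 0.23, so the forward reaction proceeds.

to the right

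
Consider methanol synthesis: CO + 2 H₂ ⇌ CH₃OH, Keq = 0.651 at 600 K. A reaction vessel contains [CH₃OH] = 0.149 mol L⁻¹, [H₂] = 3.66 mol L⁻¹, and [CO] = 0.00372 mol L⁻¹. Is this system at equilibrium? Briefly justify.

no; Q > K, reaction proceeds in reverse

Q = [CH₃OH] / ([CO]·[H₂]²) = (0.149) / ((0.00372)·(3.66)²) = 2.99
Q = 2.99 > Keq = 0.651: net reverse reaction.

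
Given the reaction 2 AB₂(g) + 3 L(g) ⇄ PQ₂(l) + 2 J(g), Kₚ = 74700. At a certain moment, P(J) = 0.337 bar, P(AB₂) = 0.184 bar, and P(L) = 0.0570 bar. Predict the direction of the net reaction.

(PQ₂ is a pure liquid — omitted from Qₚ.)
Qₚ = P(J)² / (P(AB₂)²·P(L)³) = (0.337)² / ((0.184)²·(0.0570)³) = 18100
Qₚ = 18100 < Kₚ = 74700, so the forward reaction proceeds.

toward products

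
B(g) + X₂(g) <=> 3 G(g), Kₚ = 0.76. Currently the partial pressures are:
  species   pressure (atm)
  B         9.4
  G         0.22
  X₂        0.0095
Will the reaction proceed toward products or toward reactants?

forward (toward products)

Qₚ = P(G)³ / (P(B)·P(X₂)) = (0.22)³ / ((9.4)·(0.0095)) = 0.12
Qₚ = 0.12 < Kₚ = 0.76, so the forward reaction proceeds.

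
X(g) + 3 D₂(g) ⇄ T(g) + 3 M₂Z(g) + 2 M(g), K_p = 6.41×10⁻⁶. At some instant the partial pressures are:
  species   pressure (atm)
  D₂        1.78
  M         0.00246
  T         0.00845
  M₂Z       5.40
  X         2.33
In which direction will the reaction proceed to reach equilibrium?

forward (toward products)

Q_p = P(T)·P(M₂Z)³·P(M)² / (P(X)·P(D₂)³) = (0.00845)·(5.40)³·(0.00246)² / ((2.33)·(1.78)³) = 6.13×10⁻⁷
Q_p = 6.13×10⁻⁷ < K_p = 6.41×10⁻⁶, so the forward reaction proceeds.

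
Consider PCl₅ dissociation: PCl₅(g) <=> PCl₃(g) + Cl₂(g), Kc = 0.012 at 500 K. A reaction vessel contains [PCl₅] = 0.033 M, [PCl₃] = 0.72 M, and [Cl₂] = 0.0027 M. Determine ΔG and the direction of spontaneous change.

ΔG = 6.61 kJ/mol; the forward reaction is non-spontaneous

Qc = [PCl₃]·[Cl₂] / [PCl₅] = (0.72)·(0.0027) / (0.033) = 0.0589
ΔG = RT ln(Qc/Kc) = (8.314 J mol⁻¹ K⁻¹)(500 K) × ln(0.0589/0.012)
   = (4.157 kJ/mol)(1.591) = 6.61 kJ/mol
ΔG > 0, so the forward reaction is non-spontaneous (proceeds in reverse).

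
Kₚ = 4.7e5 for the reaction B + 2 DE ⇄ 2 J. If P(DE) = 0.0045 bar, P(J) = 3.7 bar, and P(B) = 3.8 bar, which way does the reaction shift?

to the right

Qₚ = P(J)² / (P(B)·P(DE)²) = (3.7)² / ((3.8)·(0.0045)²) = 1.8e5
Qₚ = 1.8e5 < Kₚ = 4.7e5, so the forward reaction proceeds.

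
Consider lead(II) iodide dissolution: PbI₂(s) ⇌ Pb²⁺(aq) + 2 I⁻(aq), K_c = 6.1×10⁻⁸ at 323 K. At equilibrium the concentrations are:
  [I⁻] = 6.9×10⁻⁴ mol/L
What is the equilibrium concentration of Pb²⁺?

[Pb²⁺] = 0.13 mol/L

(PbI₂ is a pure solid — omitted from K_c.)
At equilibrium, K_c = [Pb²⁺]·[I⁻]² = 6.1×10⁻⁸.
([Pb²⁺])·(6.9×10⁻⁴)² = 6.1×10⁻⁸
[Pb²⁺] = 0.128 = 0.13 mol/L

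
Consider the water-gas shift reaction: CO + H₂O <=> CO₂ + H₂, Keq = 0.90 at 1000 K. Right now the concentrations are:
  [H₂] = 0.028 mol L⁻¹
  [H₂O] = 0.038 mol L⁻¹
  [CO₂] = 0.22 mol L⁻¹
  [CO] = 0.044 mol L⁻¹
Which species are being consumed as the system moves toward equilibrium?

Q = [CO₂]·[H₂] / ([CO]·[H₂O]) = (0.22)·(0.028) / ((0.044)·(0.038)) = 3.7
Q = 3.7 > Keq = 0.90: net reverse reaction.

CO₂, H₂ (products)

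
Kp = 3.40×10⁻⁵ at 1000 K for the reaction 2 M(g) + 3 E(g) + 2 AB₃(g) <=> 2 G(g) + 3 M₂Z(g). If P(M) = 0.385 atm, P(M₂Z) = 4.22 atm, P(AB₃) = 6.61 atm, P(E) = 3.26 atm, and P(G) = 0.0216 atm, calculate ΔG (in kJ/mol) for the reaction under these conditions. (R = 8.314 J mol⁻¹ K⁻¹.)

Qp = P(G)²·P(M₂Z)³ / (P(M)²·P(E)³·P(AB₃)²) = (0.0216)²·(4.22)³ / ((0.385)²·(3.26)³·(6.61)²) = 1.56×10⁻⁴
ΔG = RT ln(Qp/Kp) = (8.314 J mol⁻¹ K⁻¹)(1000 K) × ln(1.56×10⁻⁴/3.40×10⁻⁵)
   = (8.314 kJ/mol)(1.523) = 12.7 kJ/mol
ΔG > 0, so the forward reaction is non-spontaneous (proceeds in reverse).

ΔG = 12.7 kJ/mol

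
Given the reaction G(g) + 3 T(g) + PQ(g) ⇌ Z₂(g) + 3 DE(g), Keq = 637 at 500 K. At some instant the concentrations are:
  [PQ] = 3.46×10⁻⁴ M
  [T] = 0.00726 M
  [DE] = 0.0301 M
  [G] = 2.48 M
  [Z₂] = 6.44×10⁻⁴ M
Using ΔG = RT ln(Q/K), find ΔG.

Q = [Z₂]·[DE]³ / ([G]·[T]³·[PQ]) = (6.44×10⁻⁴)·(0.0301)³ / ((2.48)·(0.00726)³·(3.46×10⁻⁴)) = 53.5
ΔG = RT ln(Q/Keq) = (8.314 J mol⁻¹ K⁻¹)(500 K) × ln(53.5/637)
   = (4.157 kJ/mol)(-2.477) = -10.3 kJ/mol
ΔG < 0, so the forward reaction is spontaneous (proceeds forward).

ΔG = -10.3 kJ/mol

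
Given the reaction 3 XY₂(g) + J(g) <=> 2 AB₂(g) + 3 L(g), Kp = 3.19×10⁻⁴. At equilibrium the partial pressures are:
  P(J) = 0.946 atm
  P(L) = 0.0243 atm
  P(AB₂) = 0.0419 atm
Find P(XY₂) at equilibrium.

P(XY₂) = 0.0437 atm

At equilibrium, Kp = P(AB₂)²·P(L)³ / (P(XY₂)³·P(J)) = 3.19×10⁻⁴.
(0.0419)²·(0.0243)³ / ((P(XY₂))³·(0.946)) = 3.19×10⁻⁴
P(XY₂)³ = 8.35×10⁻⁵ ⇒ P(XY₂) = 0.0437 atm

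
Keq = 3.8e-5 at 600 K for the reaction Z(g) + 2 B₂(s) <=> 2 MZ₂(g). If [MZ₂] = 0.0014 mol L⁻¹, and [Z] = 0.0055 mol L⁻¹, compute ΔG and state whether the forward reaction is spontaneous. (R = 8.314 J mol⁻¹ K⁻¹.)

(B₂ is a pure solid — omitted from Q.)
Q = [MZ₂]² / [Z] = (0.0014)² / (0.0055) = 3.56e-4
ΔG = RT ln(Q/Keq) = (8.314 J mol⁻¹ K⁻¹)(600 K) × ln(3.56e-4/3.8e-5)
   = (4.988 kJ/mol)(2.237) = 11.2 kJ/mol
ΔG > 0, so the forward reaction is non-spontaneous (proceeds in reverse).

ΔG = 11.2 kJ/mol; the forward reaction is non-spontaneous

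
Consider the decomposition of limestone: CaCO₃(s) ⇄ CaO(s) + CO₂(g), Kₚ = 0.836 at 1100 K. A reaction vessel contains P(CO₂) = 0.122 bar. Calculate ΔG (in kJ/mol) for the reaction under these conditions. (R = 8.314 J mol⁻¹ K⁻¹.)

ΔG = -17.6 kJ/mol

(CaCO₃, CaO are pure solids — omitted from Qₚ.)
Qₚ = P(CO₂) = 0.122
ΔG = RT ln(Qₚ/Kₚ) = (8.314 J mol⁻¹ K⁻¹)(1100 K) × ln(0.122/0.836)
   = (9.145 kJ/mol)(-1.925) = -17.6 kJ/mol
ΔG < 0, so the forward reaction is spontaneous (proceeds forward).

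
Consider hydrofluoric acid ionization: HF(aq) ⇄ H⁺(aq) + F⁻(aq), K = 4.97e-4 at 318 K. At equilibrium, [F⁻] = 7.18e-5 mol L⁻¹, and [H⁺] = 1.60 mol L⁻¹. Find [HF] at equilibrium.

[HF] = 0.231 mol L⁻¹

At equilibrium, K = [H⁺]·[F⁻] / [HF] = 4.97e-4.
(1.60)·(7.18e-5) / ([HF]) = 4.97e-4
[HF] = 0.231 mol L⁻¹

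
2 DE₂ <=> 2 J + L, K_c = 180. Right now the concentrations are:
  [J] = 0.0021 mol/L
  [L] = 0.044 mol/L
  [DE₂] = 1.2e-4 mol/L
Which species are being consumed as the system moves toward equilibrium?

DE₂ (reactants)

Q_c = [J]²·[L] / [DE₂]² = (0.0021)²·(0.044) / (1.2e-4)² = 13
Q_c = 13 < K_c = 180: net forward reaction.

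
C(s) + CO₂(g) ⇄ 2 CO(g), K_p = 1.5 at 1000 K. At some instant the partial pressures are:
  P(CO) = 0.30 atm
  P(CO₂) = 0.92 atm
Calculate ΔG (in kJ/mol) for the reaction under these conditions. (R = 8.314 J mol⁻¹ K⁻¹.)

(C is a pure solid — omitted from Q_p.)
Q_p = P(CO)² / P(CO₂) = (0.30)² / (0.92) = 0.0978
ΔG = RT ln(Q_p/K_p) = (8.314 J mol⁻¹ K⁻¹)(1000 K) × ln(0.0978/1.5)
   = (8.314 kJ/mol)(-2.730) = -22.7 kJ/mol
ΔG < 0, so the forward reaction is spontaneous (proceeds forward).

ΔG = -22.7 kJ/mol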